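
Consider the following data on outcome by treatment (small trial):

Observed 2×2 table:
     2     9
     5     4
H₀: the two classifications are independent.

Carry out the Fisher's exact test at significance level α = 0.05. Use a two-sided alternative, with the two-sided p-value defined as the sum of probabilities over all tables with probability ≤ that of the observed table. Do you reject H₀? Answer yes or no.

reject H₀: no

Margins: r₁=11, r₂=9, c₁=7, c₂=13, n=20
p_obs = C(11,2)·C(9,5)/C(20,7); sum pmf over tables with pmf ≤ p_obs
p-value (two-sided) = 0.15967
At α=0.05: p ≥ α → fail to reject H₀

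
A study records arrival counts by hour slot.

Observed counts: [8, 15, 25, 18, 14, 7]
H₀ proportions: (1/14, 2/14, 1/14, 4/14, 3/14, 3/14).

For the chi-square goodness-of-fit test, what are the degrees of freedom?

degrees of freedom = 5

df = k − 1 = 6 − 1 = 5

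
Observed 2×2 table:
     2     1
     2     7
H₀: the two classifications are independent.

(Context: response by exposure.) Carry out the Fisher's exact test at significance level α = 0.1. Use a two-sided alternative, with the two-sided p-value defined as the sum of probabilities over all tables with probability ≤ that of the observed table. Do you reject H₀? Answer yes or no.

reject H₀: no

Margins: r₁=3, r₂=9, c₁=4, c₂=8, n=12
p_obs = C(3,2)·C(9,2)/C(12,4); sum pmf over tables with pmf ≤ p_obs
p-value (two-sided) = 0.23636
At α=0.1: p ≥ α → fail to reject H₀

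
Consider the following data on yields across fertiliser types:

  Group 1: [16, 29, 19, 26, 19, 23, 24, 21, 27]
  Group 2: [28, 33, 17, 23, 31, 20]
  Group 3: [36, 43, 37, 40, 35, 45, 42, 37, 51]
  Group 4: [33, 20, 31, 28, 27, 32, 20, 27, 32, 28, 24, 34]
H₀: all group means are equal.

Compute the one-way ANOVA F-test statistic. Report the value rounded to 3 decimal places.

Group means [22.67, 25.33, 40.67, 28.00], grand mean 29.389
SSB = Σnᵢ(x̄ᵢ−x̄)² = 1673.222; SSW = ΣΣ(x−x̄ᵢ)² = 809.333
MSB = 1673.222/3 = 557.7407; MSW = 809.333/32 = 25.2917
F = MSB/MSW = 22.0524
df = (3, 32)

test statistic = 22.052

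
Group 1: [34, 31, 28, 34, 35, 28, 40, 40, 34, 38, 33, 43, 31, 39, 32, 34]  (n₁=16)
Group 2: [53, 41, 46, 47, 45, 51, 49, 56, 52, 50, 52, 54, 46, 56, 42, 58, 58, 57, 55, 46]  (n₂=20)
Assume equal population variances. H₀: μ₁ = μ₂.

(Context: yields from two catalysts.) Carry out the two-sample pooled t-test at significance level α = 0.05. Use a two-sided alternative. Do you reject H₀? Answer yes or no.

x̄₁=34.625, s₁=4.349, n₁=16
x̄₂=50.700, s₂=5.263, n₂=20
s_p² = [15·4.349² + 19·5.263²]/34 = 23.8221
SE = √(s_p²·(1/16+1/20)) = 1.6371
t = (34.625−50.700)/1.6371 = -9.8194
df = 34
p-value (two-sided) = 0.00000
At α=0.05: p < α → reject H₀

reject H₀: yes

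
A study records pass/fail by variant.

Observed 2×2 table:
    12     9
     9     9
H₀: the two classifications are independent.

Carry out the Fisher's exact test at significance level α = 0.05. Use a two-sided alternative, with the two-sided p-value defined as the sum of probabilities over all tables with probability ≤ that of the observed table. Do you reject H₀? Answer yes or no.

reject H₀: no

Margins: r₁=21, r₂=18, c₁=21, c₂=18, n=39
p_obs = C(21,12)·C(18,9)/C(39,21); sum pmf over tables with pmf ≤ p_obs
p-value (two-sided) = 0.75250
At α=0.05: p ≥ α → fail to reject H₀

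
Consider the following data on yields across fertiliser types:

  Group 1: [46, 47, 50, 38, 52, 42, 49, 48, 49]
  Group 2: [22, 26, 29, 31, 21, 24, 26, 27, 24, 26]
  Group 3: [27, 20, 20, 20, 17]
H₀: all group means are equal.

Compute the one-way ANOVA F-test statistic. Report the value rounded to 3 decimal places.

test statistic = 109.674

Group means [46.78, 25.60, 20.80], grand mean 32.542
SSB = Σnᵢ(x̄ᵢ−x̄)² = 2995.203; SSW = ΣΣ(x−x̄ᵢ)² = 286.756
MSB = 2995.203/2 = 1497.6014; MSW = 286.756/21 = 13.6550
F = MSB/MSW = 109.6740
df = (2, 21)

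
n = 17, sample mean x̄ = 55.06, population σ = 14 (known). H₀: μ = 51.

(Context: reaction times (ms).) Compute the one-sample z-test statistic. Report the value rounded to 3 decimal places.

test statistic = 1.196

SE = σ/√n = 14/√17 = 3.3955
z = (x̄−μ₀)/SE = (55.06−51)/3.3955 = 1.1957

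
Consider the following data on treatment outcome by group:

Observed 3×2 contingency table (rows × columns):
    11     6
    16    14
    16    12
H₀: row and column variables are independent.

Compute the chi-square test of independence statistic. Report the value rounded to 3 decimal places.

test statistic = 0.574

Row totals [17, 30, 28], col totals [43, 32], n=75
χ² = (11−9.75)²/9.75 + (6−7.25)²/7.25 + (16−17.20)²/17.20 + (14−12.80)²/12.80 + (16−16.05)²/16.05 + (12−11.95)²/11.95 = 0.5744
df = 2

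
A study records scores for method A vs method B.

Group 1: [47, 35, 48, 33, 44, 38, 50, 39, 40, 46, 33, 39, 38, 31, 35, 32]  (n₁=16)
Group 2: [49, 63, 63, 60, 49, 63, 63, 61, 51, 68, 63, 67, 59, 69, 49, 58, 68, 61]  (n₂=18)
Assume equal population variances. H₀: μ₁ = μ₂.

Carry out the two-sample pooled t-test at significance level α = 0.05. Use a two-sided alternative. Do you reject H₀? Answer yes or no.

reject H₀: yes

x̄₁=39.250, s₁=6.105, n₁=16
x̄₂=60.222, s₂=6.656, n₂=18
s_p² = [15·6.105² + 17·6.656²]/32 = 41.0035
SE = √(s_p²·(1/16+1/18)) = 2.2002
t = (39.250−60.222)/2.2002 = -9.5322
df = 32
p-value (two-sided) = 0.00000
At α=0.05: p < α → reject H₀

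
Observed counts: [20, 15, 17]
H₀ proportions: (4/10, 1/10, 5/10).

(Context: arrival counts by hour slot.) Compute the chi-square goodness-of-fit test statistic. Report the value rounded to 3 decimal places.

test statistic = 21.615

n = 52; E_i = n·p_i = [20.80, 5.20, 26.00]
χ² = (20−20.80)²/20.80 + (15−5.20)²/5.20 + (17−26.00)²/26.00 = 21.6154
df = 2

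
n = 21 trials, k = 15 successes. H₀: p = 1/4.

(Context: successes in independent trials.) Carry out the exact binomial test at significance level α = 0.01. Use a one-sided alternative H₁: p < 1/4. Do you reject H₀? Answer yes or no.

reject H₀: no

Exact binomial: n=21, k=15, p₀=1/4=0.2500
P(X≤15) from Σ C(n,i)·p₀^i·(1−p₀)^(n−i)
p-value (one-sided, H₁ less) = 1.00000
At α=0.01: p ≥ α → fail to reject H₀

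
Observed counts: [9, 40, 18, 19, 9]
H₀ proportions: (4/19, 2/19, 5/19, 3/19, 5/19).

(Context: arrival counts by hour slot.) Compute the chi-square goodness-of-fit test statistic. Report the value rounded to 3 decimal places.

test statistic = 109.317

n = 95; E_i = n·p_i = [20.00, 10.00, 25.00, 15.00, 25.00]
χ² = (9−20.00)²/20.00 + (40−10.00)²/10.00 + (18−25.00)²/25.00 + (19−15.00)²/15.00 + (9−25.00)²/25.00 = 109.3167
df = 4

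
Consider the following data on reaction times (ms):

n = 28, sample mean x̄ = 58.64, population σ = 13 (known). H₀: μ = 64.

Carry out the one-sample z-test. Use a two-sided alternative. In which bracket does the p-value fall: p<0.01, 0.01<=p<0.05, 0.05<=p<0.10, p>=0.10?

p-value bracket: 0.01<=p<0.05

SE = σ/√n = 13/√28 = 2.4568
z = (x̄−μ₀)/SE = (58.64−64)/2.4568 = -2.1817
p-value (two-sided) = 0.02913
→ bracket: 0.01<=p<0.05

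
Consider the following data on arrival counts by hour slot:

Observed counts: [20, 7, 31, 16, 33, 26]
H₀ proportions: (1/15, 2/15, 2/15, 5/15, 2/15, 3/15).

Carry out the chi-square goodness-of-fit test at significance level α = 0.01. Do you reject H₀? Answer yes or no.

n = 133; E_i = n·p_i = [8.87, 17.73, 17.73, 44.33, 17.73, 26.60]
χ² = (20−8.87)²/8.87 + (7−17.73)²/17.73 + (31−17.73)²/17.73 + (16−44.33)²/44.33 + (33−17.73)²/17.73 + (26−26.60)²/26.60 = 61.6654
df = 5
p-value (upper-tail) = 0.00000
At α=0.01: p < α → reject H₀

reject H₀: yes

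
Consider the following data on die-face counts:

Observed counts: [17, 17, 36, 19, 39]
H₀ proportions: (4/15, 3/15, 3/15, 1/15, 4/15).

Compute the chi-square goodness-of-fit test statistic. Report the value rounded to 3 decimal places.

n = 128; E_i = n·p_i = [34.13, 25.60, 25.60, 8.53, 34.13]
χ² = (17−34.13)²/34.13 + (17−25.60)²/25.60 + (36−25.60)²/25.60 + (19−8.53)²/8.53 + (39−34.13)²/34.13 = 29.2461
df = 4

test statistic = 29.246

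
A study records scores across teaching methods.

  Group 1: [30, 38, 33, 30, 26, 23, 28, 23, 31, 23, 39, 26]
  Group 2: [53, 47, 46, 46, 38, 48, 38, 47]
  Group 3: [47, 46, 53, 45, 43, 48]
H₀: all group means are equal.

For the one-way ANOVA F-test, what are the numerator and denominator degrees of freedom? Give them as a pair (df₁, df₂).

degrees of freedom = [2, 23]

k = 3 groups, N = 26 total
df = (k−1, N−k) = (3−1, 26−3) = (2, 23)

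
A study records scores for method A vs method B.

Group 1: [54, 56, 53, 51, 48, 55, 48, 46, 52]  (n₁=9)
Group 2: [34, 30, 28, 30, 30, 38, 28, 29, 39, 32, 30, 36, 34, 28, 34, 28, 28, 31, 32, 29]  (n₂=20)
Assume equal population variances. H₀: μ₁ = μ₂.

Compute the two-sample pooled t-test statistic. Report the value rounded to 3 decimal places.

x̄₁=51.444, s₁=3.468, n₁=9
x̄₂=31.400, s₂=3.409, n₂=20
s_p² = [8·3.468² + 19·3.409²]/27 = 11.7416
SE = √(s_p²·(1/9+1/20)) = 1.3754
t = (51.444−31.400)/1.3754 = 14.5736
df = 27

test statistic = 14.574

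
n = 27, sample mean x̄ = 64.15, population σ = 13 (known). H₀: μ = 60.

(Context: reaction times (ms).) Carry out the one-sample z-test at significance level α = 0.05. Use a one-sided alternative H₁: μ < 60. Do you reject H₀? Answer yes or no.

SE = σ/√n = 13/√27 = 2.5019
z = (x̄−μ₀)/SE = (64.15−60)/2.5019 = 1.6588
p-value (one-sided, H₁ less) = 0.95142
At α=0.05: p ≥ α → fail to reject H₀

reject H₀: no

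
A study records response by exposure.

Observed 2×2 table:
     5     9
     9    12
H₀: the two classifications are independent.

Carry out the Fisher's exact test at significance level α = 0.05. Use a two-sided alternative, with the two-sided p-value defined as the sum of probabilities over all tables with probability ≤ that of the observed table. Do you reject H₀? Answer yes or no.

Margins: r₁=14, r₂=21, c₁=14, c₂=21, n=35
p_obs = C(14,5)·C(21,9)/C(35,14); sum pmf over tables with pmf ≤ p_obs
p-value (two-sided) = 0.73660
At α=0.05: p ≥ α → fail to reject H₀

reject H₀: no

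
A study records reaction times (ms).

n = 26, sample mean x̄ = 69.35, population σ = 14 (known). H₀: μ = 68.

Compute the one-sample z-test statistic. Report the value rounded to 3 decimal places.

SE = σ/√n = 14/√26 = 2.7456
z = (x̄−μ₀)/SE = (69.35−68)/2.7456 = 0.4917

test statistic = 0.492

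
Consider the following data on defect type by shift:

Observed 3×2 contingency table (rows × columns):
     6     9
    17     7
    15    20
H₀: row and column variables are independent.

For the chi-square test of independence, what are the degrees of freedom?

df = (r−1)(c−1) = (3−1)·(2−1) = 2

degrees of freedom = 2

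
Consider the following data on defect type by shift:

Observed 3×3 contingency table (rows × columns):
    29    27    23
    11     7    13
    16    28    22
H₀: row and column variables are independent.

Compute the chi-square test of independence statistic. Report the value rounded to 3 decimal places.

test statistic = 5.433

Row totals [79, 31, 66], col totals [56, 62, 58], n=176
χ² = (29−25.14)²/25.14 + (27−27.83)²/27.83 + (23−26.03)²/26.03 + (11−9.86)²/9.86 + (7−10.92)²/10.92 + (13−10.22)²/10.22 + (16−21.00)²/21.00 + (28−23.25)²/23.25 + (22−21.75)²/21.75 = 5.4331
df = 4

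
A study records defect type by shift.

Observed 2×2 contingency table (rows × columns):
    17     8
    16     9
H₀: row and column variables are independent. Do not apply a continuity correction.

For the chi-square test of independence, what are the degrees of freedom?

df = (r−1)(c−1) = (2−1)·(2−1) = 1

degrees of freedom = 1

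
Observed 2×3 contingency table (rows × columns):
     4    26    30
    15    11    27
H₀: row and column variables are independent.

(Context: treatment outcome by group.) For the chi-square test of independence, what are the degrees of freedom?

degrees of freedom = 2

df = (r−1)(c−1) = (2−1)·(3−1) = 2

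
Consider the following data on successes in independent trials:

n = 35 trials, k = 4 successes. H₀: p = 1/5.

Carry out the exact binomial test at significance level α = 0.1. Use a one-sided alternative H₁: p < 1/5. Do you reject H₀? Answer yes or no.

Exact binomial: n=35, k=4, p₀=1/5=0.2000
P(X≤4) from Σ C(n,i)·p₀^i·(1−p₀)^(n−i)
p-value (one-sided, H₁ less) = 0.14349
At α=0.1: p ≥ α → fail to reject H₀

reject H₀: no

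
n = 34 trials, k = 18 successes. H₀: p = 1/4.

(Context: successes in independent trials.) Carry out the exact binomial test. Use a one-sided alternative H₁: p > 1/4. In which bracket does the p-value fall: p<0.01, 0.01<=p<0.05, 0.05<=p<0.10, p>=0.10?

Exact binomial: n=34, k=18, p₀=1/4=0.2500
P(X≥18) from Σ C(n,i)·p₀^i·(1−p₀)^(n−i)
p-value (one-sided, H₁ greater) = 0.00044
→ bracket: p<0.01

p-value bracket: p<0.01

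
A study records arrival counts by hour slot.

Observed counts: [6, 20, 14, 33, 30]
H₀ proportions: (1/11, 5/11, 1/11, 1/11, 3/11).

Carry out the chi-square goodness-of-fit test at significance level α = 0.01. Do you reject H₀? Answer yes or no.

n = 103; E_i = n·p_i = [9.36, 46.82, 9.36, 9.36, 28.09]
χ² = (6−9.36)²/9.36 + (20−46.82)²/46.82 + (14−9.36)²/9.36 + (33−9.36)²/9.36 + (30−28.09)²/28.09 = 78.6602
df = 4
p-value (upper-tail) = 0.00000
At α=0.01: p < α → reject H₀

reject H₀: yes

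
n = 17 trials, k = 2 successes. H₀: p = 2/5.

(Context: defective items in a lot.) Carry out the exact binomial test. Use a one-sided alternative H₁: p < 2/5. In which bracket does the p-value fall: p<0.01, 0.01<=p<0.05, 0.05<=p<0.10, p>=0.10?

Exact binomial: n=17, k=2, p₀=2/5=0.4000
P(X≤2) from Σ C(n,i)·p₀^i·(1−p₀)^(n−i)
p-value (one-sided, H₁ less) = 0.01232
→ bracket: 0.01<=p<0.05

p-value bracket: 0.01<=p<0.05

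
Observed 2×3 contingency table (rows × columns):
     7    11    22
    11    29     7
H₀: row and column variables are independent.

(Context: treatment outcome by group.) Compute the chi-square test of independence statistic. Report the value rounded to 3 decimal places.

test statistic = 16.290

Row totals [40, 47], col totals [18, 40, 29], n=87
χ² = (7−8.28)²/8.28 + (11−18.39)²/18.39 + (22−13.33)²/13.33 + (11−9.72)²/9.72 + (29−21.61)²/21.61 + (7−15.67)²/15.67 = 16.2897
df = 2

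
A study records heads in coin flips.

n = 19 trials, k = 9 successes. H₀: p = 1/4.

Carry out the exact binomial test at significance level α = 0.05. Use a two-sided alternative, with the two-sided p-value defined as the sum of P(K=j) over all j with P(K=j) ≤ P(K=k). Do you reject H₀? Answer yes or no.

Exact binomial: n=19, k=9, p₀=1/4=0.2500
P(X=j) = C(n,j)·p₀^j·(1−p₀)^(n−j); p = Σ P(X=j) over j with P(X=j) ≤ P(X=9)
p-value (two-sided) = 0.03298
At α=0.05: p < α → reject H₀

reject H₀: yes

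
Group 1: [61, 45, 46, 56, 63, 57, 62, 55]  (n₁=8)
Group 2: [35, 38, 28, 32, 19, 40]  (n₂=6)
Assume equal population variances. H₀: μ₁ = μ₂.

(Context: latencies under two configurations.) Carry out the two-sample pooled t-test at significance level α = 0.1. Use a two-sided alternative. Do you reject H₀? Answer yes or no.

reject H₀: yes

x̄₁=55.625, s₁=6.886, n₁=8
x̄₂=32.000, s₂=7.668, n₂=6
s_p² = [7·6.886² + 5·7.668²]/12 = 52.1562
SE = √(s_p²·(1/8+1/6)) = 3.9003
t = (55.625−32.000)/3.9003 = 6.0572
df = 12
p-value (two-sided) = 0.00006
At α=0.1: p < α → reject H₀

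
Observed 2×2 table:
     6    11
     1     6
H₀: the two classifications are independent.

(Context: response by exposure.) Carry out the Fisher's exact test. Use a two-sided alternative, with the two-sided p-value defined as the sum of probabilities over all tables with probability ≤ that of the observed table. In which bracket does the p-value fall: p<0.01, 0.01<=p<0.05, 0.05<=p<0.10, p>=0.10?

Margins: r₁=17, r₂=7, c₁=7, c₂=17, n=24
p_obs = C(17,6)·C(7,1)/C(24,7); sum pmf over tables with pmf ≤ p_obs
p-value (two-sided) = 0.62454
→ bracket: p>=0.10

p-value bracket: p>=0.10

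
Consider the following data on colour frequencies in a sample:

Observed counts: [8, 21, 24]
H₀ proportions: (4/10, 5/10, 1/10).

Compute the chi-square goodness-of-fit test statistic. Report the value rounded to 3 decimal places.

test statistic = 75.340

n = 53; E_i = n·p_i = [21.20, 26.50, 5.30]
χ² = (8−21.20)²/21.20 + (21−26.50)²/26.50 + (24−5.30)²/5.30 = 75.3396
df = 2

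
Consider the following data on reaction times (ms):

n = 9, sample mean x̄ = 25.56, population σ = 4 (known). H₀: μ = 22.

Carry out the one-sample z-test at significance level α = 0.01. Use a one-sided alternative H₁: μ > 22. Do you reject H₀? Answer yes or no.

reject H₀: yes

SE = σ/√n = 4/√9 = 1.3333
z = (x̄−μ₀)/SE = (25.56−22)/1.3333 = 2.6700
p-value (one-sided, H₁ greater) = 0.00379
At α=0.01: p < α → reject H₀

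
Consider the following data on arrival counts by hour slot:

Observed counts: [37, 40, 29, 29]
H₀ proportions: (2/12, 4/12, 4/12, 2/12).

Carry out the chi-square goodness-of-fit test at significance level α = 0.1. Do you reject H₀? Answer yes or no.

n = 135; E_i = n·p_i = [22.50, 45.00, 45.00, 22.50]
χ² = (37−22.50)²/22.50 + (40−45.00)²/45.00 + (29−45.00)²/45.00 + (29−22.50)²/22.50 = 17.4667
df = 3
p-value (upper-tail) = 0.00057
At α=0.1: p < α → reject H₀

reject H₀: yes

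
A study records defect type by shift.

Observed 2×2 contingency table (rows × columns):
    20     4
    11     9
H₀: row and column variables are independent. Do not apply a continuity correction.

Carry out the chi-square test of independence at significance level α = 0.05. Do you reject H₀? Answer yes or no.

reject H₀: yes

Row totals [24, 20], col totals [31, 13], n=44
χ² = (20−16.91)²/16.91 + (4−7.09)²/7.09 + (11−14.09)²/14.09 + (9−5.91)²/5.91 = 4.2071
df = 1
p-value (upper-tail) = 0.04025
At α=0.05: p < α → reject H₀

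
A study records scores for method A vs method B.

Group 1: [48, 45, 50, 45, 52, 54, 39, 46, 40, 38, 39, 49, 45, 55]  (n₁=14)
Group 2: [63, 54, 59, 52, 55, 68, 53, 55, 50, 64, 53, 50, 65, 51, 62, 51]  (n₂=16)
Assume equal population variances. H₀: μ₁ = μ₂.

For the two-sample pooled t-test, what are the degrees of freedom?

degrees of freedom = 28

df = n₁ + n₂ − 2 = 14 + 16 − 2 = 28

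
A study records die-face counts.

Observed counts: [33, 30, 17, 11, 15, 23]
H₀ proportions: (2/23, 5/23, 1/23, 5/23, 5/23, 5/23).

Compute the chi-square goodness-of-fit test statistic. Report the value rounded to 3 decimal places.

n = 129; E_i = n·p_i = [11.22, 28.04, 5.61, 28.04, 28.04, 28.04]
χ² = (33−11.22)²/11.22 + (30−28.04)²/28.04 + (17−5.61)²/5.61 + (11−28.04)²/28.04 + (15−28.04)²/28.04 + (23−28.04)²/28.04 = 82.9031
df = 5

test statistic = 82.903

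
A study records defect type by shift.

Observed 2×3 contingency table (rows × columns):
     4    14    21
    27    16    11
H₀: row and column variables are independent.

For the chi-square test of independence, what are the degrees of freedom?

degrees of freedom = 2

df = (r−1)(c−1) = (2−1)·(3−1) = 2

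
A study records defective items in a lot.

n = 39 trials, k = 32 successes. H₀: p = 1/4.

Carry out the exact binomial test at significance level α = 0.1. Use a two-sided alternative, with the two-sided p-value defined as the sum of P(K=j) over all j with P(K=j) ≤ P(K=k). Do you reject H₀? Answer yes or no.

reject H₀: yes

Exact binomial: n=39, k=32, p₀=1/4=0.2500
P(X=j) = C(n,j)·p₀^j·(1−p₀)^(n−j); p = Σ P(X=j) over j with P(X=j) ≤ P(X=32)
p-value (two-sided) = 0.00000
At α=0.1: p < α → reject H₀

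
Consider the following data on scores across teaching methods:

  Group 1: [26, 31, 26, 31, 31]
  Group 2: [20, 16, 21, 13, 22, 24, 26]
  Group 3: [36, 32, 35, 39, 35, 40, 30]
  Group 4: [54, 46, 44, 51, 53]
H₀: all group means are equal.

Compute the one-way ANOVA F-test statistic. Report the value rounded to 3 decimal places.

Group means [29.00, 20.29, 35.29, 49.60], grand mean 32.583
SSB = Σnᵢ(x̄ᵢ−x̄)² = 2621.776; SSW = ΣΣ(x−x̄ᵢ)² = 304.057
MSB = 2621.776/3 = 873.9254; MSW = 304.057/20 = 15.2029
F = MSB/MSW = 57.4843
df = (3, 20)

test statistic = 57.484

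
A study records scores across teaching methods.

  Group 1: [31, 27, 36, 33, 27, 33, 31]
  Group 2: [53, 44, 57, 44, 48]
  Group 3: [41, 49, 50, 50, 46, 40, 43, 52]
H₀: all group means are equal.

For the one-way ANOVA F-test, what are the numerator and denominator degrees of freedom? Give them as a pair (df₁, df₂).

k = 3 groups, N = 20 total
df = (k−1, N−k) = (3−1, 20−3) = (2, 17)

degrees of freedom = [2, 17]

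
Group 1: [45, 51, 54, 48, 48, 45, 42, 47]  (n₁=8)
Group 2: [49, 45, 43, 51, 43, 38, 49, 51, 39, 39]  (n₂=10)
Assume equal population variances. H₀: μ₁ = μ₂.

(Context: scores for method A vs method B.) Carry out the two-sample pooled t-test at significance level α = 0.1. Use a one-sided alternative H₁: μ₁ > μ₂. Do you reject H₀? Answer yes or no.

reject H₀: no

x̄₁=47.500, s₁=3.742, n₁=8
x̄₂=44.700, s₂=5.078, n₂=10
s_p² = [7·3.742² + 9·5.078²]/16 = 20.6312
SE = √(s_p²·(1/8+1/10)) = 2.1545
t = (47.500−44.700)/2.1545 = 1.2996
df = 16
p-value (one-sided, H₁ greater) = 0.10608
At α=0.1: p ≥ α → fail to reject H₀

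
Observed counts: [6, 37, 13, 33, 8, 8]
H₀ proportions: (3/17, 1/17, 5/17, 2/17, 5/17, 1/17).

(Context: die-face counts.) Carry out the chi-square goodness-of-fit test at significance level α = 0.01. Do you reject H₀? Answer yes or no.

n = 105; E_i = n·p_i = [18.53, 6.18, 30.88, 12.35, 30.88, 6.18]
χ² = (6−18.53)²/18.53 + (37−6.18)²/6.18 + (13−30.88)²/30.88 + (33−12.35)²/12.35 + (8−30.88)²/30.88 + (8−6.18)²/6.18 = 224.6543
df = 5
p-value (upper-tail) = 0.00000
At α=0.01: p < α → reject H₀

reject H₀: yes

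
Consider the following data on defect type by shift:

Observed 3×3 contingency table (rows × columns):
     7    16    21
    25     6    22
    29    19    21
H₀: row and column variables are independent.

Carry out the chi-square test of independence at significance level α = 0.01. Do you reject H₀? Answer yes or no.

Row totals [44, 53, 69], col totals [61, 41, 64], n=166
χ² = (7−16.17)²/16.17 + (16−10.87)²/10.87 + (21−16.96)²/16.96 + (25−19.48)²/19.48 + (6−13.09)²/13.09 + (22−20.43)²/20.43 + (29−25.36)²/25.36 + (19−17.04)²/17.04 + (21−26.60)²/26.60 = 16.0396
df = 4
p-value (upper-tail) = 0.00297
At α=0.01: p < α → reject H₀

reject H₀: yes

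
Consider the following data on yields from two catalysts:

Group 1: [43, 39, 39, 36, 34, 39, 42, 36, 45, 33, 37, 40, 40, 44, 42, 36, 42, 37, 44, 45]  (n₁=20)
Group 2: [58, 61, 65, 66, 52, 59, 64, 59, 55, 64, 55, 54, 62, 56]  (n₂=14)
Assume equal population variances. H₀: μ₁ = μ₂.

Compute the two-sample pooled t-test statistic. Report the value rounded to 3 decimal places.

x̄₁=39.650, s₁=3.660, n₁=20
x̄₂=59.286, s₂=4.497, n₂=14
s_p² = [19·3.660² + 13·4.497²]/32 = 16.1690
SE = √(s_p²·(1/20+1/14)) = 1.4012
t = (39.650−59.286)/1.4012 = -14.0134
df = 32

test statistic = -14.013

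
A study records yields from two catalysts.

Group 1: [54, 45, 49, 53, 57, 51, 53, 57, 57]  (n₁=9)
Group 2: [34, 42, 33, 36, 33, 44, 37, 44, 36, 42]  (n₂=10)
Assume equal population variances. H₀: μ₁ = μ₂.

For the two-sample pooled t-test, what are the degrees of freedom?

degrees of freedom = 17

df = n₁ + n₂ − 2 = 9 + 10 − 2 = 17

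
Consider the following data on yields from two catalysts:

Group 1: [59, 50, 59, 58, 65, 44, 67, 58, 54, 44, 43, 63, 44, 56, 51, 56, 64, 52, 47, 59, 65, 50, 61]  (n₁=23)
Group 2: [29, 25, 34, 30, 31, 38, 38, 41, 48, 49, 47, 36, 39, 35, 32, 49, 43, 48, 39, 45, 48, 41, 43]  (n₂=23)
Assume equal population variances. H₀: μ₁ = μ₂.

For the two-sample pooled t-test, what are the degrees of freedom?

degrees of freedom = 44

df = n₁ + n₂ − 2 = 23 + 23 − 2 = 44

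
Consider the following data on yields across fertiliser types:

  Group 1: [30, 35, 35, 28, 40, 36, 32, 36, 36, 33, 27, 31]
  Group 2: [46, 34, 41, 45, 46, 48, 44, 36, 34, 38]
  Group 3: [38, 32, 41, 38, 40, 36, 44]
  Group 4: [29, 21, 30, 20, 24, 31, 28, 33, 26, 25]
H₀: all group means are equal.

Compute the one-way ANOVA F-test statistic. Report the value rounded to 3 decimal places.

test statistic = 20.752

Group means [33.25, 41.20, 38.43, 26.70], grand mean 34.538
SSB = Σnᵢ(x̄ᵢ−x̄)² = 1184.028; SSW = ΣΣ(x−x̄ᵢ)² = 665.664
MSB = 1184.028/3 = 394.6760; MSW = 665.664/35 = 19.0190
F = MSB/MSW = 20.7517
df = (3, 35)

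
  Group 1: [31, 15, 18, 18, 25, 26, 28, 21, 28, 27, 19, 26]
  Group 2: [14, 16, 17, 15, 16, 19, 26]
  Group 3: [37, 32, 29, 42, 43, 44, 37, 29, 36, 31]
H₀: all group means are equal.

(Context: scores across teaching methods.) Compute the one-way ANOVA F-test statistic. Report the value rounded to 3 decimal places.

Group means [23.50, 17.57, 36.00], grand mean 26.379
SSB = Σnᵢ(x̄ᵢ−x̄)² = 1568.113; SSW = ΣΣ(x−x̄ᵢ)² = 670.714
MSB = 1568.113/2 = 784.0567; MSW = 670.714/26 = 25.7967
F = MSB/MSW = 30.3937
df = (2, 26)

test statistic = 30.394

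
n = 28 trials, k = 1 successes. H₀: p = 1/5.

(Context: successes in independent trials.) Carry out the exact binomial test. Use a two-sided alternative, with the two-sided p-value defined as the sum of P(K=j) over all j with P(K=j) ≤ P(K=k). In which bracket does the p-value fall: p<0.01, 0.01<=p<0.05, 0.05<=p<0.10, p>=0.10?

p-value bracket: 0.01<=p<0.05

Exact binomial: n=28, k=1, p₀=1/5=0.2000
P(X=j) = C(n,j)·p₀^j·(1−p₀)^(n−j); p = Σ P(X=j) over j with P(X=j) ≤ P(X=1)
p-value (two-sided) = 0.03034
→ bracket: 0.01<=p<0.05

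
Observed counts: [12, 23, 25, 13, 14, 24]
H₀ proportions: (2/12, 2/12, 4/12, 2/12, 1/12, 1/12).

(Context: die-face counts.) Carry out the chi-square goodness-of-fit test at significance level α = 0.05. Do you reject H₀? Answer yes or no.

reject H₀: yes

n = 111; E_i = n·p_i = [18.50, 18.50, 37.00, 18.50, 9.25, 9.25]
χ² = (12−18.50)²/18.50 + (23−18.50)²/18.50 + (25−37.00)²/37.00 + (13−18.50)²/18.50 + (14−9.25)²/9.25 + (24−9.25)²/9.25 = 34.8649
df = 5
p-value (upper-tail) = 0.00000
At α=0.05: p < α → reject H₀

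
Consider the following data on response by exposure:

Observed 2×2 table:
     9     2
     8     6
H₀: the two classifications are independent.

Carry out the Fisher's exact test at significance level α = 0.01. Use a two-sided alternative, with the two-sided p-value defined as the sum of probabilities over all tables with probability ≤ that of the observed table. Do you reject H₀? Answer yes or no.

Margins: r₁=11, r₂=14, c₁=17, c₂=8, n=25
p_obs = C(11,9)·C(14,8)/C(25,17); sum pmf over tables with pmf ≤ p_obs
p-value (two-sided) = 0.23368
At α=0.01: p ≥ α → fail to reject H₀

reject H₀: no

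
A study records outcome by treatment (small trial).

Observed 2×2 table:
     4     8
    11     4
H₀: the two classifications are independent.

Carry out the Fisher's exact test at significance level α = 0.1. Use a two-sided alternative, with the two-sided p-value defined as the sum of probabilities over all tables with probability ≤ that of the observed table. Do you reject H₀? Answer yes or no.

Margins: r₁=12, r₂=15, c₁=15, c₂=12, n=27
p_obs = C(12,4)·C(15,11)/C(27,15); sum pmf over tables with pmf ≤ p_obs
p-value (two-sided) = 0.05740
At α=0.1: p < α → reject H₀

reject H₀: yes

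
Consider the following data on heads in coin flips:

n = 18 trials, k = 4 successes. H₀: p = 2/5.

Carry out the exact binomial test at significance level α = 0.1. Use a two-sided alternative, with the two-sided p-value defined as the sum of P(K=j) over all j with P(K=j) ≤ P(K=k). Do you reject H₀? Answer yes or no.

reject H₀: no

Exact binomial: n=18, k=4, p₀=2/5=0.4000
P(X=j) = C(n,j)·p₀^j·(1−p₀)^(n−j); p = Σ P(X=j) over j with P(X=j) ≤ P(X=4)
p-value (two-sided) = 0.15182
At α=0.1: p ≥ α → fail to reject H₀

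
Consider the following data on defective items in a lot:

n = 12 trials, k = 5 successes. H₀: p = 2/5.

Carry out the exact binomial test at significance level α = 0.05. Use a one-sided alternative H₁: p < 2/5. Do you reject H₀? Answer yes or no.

Exact binomial: n=12, k=5, p₀=2/5=0.4000
P(X≤5) from Σ C(n,i)·p₀^i·(1−p₀)^(n−i)
p-value (one-sided, H₁ less) = 0.66521
At α=0.05: p ≥ α → fail to reject H₀

reject H₀: no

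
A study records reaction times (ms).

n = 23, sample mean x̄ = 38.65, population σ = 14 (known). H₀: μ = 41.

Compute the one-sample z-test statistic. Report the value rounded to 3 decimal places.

SE = σ/√n = 14/√23 = 2.9192
z = (x̄−μ₀)/SE = (38.65−41)/2.9192 = -0.8050

test statistic = -0.805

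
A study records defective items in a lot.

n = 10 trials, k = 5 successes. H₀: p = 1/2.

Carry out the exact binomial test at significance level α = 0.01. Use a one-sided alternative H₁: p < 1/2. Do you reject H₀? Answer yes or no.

Exact binomial: n=10, k=5, p₀=1/2=0.5000
P(X≤5) from Σ C(n,i)·p₀^i·(1−p₀)^(n−i)
p-value (one-sided, H₁ less) = 0.62305
At α=0.01: p ≥ α → fail to reject H₀

reject H₀: no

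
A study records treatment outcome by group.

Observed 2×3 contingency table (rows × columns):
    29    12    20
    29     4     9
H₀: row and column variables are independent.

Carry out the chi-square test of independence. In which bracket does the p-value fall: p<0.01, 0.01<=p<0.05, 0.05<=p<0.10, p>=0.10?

p-value bracket: 0.05<=p<0.10

Row totals [61, 42], col totals [58, 16, 29], n=103
χ² = (29−34.35)²/34.35 + (12−9.48)²/9.48 + (20−17.17)²/17.17 + (29−23.65)²/23.65 + (4−6.52)²/6.52 + (9−11.83)²/11.83 = 4.8320
df = 2
p-value (upper-tail) = 0.08928
→ bracket: 0.05<=p<0.10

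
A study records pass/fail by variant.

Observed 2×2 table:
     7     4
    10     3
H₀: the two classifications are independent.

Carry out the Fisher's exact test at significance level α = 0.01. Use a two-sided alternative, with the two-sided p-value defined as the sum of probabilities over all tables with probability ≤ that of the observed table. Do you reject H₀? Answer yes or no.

reject H₀: no

Margins: r₁=11, r₂=13, c₁=17, c₂=7, n=24
p_obs = C(11,7)·C(13,10)/C(24,17); sum pmf over tables with pmf ≤ p_obs
p-value (two-sided) = 0.65913
At α=0.01: p ≥ α → fail to reject H₀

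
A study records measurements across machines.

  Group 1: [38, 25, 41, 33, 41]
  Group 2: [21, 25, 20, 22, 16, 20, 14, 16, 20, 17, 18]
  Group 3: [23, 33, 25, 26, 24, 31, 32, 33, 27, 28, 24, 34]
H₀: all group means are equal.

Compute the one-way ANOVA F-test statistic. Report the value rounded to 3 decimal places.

test statistic = 28.702

Group means [35.60, 19.00, 28.33], grand mean 25.964
SSB = Σnᵢ(x̄ᵢ−x̄)² = 1065.098; SSW = ΣΣ(x−x̄ᵢ)² = 463.867
MSB = 1065.098/2 = 532.5488; MSW = 463.867/25 = 18.5547
F = MSB/MSW = 28.7016
df = (2, 25)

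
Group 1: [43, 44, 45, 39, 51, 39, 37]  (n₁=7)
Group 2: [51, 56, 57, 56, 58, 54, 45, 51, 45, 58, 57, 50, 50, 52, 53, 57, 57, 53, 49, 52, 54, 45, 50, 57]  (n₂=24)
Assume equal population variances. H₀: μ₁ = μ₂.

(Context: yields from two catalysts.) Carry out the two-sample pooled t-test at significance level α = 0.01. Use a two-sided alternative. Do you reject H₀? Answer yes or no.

x̄₁=42.571, s₁=4.756, n₁=7
x̄₂=52.792, s₂=4.139, n₂=24
s_p² = [6·4.756² + 23·4.139²]/29 = 18.2646
SE = √(s_p²·(1/7+1/24)) = 1.8358
t = (42.571−52.792)/1.8358 = -5.5671
df = 29
p-value (two-sided) = 0.00001
At α=0.01: p < α → reject H₀

reject H₀: yes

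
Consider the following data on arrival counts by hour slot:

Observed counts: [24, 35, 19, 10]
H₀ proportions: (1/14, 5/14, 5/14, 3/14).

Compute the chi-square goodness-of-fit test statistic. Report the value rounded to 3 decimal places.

n = 88; E_i = n·p_i = [6.29, 31.43, 31.43, 18.86]
χ² = (24−6.29)²/6.29 + (35−31.43)²/31.43 + (19−31.43)²/31.43 + (10−18.86)²/18.86 = 59.4030
df = 3

test statistic = 59.403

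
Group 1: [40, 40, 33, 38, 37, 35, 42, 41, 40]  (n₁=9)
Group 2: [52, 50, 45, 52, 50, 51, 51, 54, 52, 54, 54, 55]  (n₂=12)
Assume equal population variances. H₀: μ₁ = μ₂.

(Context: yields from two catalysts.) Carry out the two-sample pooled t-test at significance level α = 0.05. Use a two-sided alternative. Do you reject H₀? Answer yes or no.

reject H₀: yes

x̄₁=38.444, s₁=2.963, n₁=9
x̄₂=51.667, s₂=2.674, n₂=12
s_p² = [8·2.963² + 11·2.674²]/19 = 7.8363
SE = √(s_p²·(1/9+1/12)) = 1.2344
t = (38.444−51.667)/1.2344 = -10.7116
df = 19
p-value (two-sided) = 0.00000
At α=0.05: p < α → reject H₀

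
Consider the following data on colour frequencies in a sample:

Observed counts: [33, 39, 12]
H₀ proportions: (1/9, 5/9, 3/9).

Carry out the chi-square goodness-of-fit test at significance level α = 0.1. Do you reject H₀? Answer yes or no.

n = 84; E_i = n·p_i = [9.33, 46.67, 28.00]
χ² = (33−9.33)²/9.33 + (39−46.67)²/46.67 + (12−28.00)²/28.00 = 70.4143
df = 2
p-value (upper-tail) = 0.00000
At α=0.1: p < α → reject H₀

reject H₀: yes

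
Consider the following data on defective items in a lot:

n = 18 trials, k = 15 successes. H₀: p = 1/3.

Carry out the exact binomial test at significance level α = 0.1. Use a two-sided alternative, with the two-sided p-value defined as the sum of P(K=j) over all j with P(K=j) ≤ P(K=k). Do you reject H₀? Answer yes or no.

reject H₀: yes

Exact binomial: n=18, k=15, p₀=1/3=0.3333
P(X=j) = C(n,j)·p₀^j·(1−p₀)^(n−j); p = Σ P(X=j) over j with P(X=j) ≤ P(X=15)
p-value (two-sided) = 0.00002
At α=0.1: p < α → reject H₀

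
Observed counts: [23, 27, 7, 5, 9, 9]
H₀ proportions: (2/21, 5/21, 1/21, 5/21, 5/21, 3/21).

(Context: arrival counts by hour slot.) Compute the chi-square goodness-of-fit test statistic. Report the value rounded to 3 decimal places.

n = 80; E_i = n·p_i = [7.62, 19.05, 3.81, 19.05, 19.05, 11.43]
χ² = (23−7.62)²/7.62 + (27−19.05)²/19.05 + (7−3.81)²/3.81 + (5−19.05)²/19.05 + (9−19.05)²/19.05 + (9−11.43)²/11.43 = 53.2188
df = 5

test statistic = 53.219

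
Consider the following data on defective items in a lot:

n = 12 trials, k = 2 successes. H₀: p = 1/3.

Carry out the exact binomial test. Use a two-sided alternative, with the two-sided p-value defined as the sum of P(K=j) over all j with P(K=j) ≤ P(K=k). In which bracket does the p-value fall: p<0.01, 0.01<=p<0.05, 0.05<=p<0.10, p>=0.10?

Exact binomial: n=12, k=2, p₀=1/3=0.3333
P(X=j) = C(n,j)·p₀^j·(1−p₀)^(n−j); p = Σ P(X=j) over j with P(X=j) ≤ P(X=2)
p-value (two-sided) = 0.35885
→ bracket: p>=0.10

p-value bracket: p>=0.10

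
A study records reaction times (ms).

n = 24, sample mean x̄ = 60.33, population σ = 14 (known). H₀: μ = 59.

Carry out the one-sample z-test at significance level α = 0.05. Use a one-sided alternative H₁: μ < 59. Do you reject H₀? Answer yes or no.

SE = σ/√n = 14/√24 = 2.8577
z = (x̄−μ₀)/SE = (60.33−59)/2.8577 = 0.4654
p-value (one-sided, H₁ less) = 0.67918
At α=0.05: p ≥ α → fail to reject H₀

reject H₀: no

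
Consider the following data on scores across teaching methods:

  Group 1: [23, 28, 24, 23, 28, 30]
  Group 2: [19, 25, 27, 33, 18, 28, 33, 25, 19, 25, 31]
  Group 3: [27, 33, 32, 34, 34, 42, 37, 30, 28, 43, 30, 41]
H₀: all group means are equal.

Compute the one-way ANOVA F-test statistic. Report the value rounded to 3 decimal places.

test statistic = 9.808

Group means [26.00, 25.73, 34.25], grand mean 29.310
SSB = Σnᵢ(x̄ᵢ−x̄)² = 499.775; SSW = ΣΣ(x−x̄ᵢ)² = 662.432
MSB = 499.775/2 = 249.8875; MSW = 662.432/26 = 25.4781
F = MSB/MSW = 9.8079
df = (2, 26)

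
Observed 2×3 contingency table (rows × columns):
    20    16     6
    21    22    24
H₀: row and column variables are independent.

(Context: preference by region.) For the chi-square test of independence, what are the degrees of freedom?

df = (r−1)(c−1) = (2−1)·(3−1) = 2

degrees of freedom = 2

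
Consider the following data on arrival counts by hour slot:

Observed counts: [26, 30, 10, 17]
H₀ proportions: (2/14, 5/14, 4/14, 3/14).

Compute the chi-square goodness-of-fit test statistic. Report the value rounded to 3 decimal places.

test statistic = 24.839

n = 83; E_i = n·p_i = [11.86, 29.64, 23.71, 17.79]
χ² = (26−11.86)²/11.86 + (30−29.64)²/29.64 + (10−23.71)²/23.71 + (17−17.79)²/17.79 = 24.8394
df = 3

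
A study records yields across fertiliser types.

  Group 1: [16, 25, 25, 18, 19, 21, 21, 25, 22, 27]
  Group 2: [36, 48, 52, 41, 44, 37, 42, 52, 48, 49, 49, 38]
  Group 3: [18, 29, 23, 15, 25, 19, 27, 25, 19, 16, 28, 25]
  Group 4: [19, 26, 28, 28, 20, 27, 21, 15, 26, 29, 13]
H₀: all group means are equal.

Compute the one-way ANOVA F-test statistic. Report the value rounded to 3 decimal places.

test statistic = 56.768

Group means [21.90, 44.67, 22.42, 22.91], grand mean 28.356
SSB = Σnᵢ(x̄ᵢ−x̄)² = 4358.919; SSW = ΣΣ(x−x̄ᵢ)² = 1049.392
MSB = 4358.919/3 = 1452.9729; MSW = 1049.392/41 = 25.5949
F = MSB/MSW = 56.7680
df = (3, 41)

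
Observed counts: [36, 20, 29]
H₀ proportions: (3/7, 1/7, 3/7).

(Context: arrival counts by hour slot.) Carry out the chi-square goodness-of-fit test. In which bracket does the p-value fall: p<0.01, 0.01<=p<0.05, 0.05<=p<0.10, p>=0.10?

n = 85; E_i = n·p_i = [36.43, 12.14, 36.43]
χ² = (36−36.43)²/36.43 + (20−12.14)²/12.14 + (29−36.43)²/36.43 = 6.6039
df = 2
p-value (upper-tail) = 0.03681
→ bracket: 0.01<=p<0.05

p-value bracket: 0.01<=p<0.05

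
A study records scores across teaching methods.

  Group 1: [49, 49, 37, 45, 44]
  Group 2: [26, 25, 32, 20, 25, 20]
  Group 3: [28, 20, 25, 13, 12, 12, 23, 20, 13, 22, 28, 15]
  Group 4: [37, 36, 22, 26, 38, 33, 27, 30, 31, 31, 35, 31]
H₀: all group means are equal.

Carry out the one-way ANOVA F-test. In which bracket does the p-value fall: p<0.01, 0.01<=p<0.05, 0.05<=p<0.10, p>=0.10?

p-value bracket: p<0.01

Group means [44.80, 24.67, 19.25, 31.42], grand mean 28.000
SSB = Σnᵢ(x̄ᵢ−x̄)² = 2536.700; SSW = ΣΣ(x−x̄ᵢ)² = 857.300
MSB = 2536.700/3 = 845.5667; MSW = 857.300/31 = 27.6548
F = MSB/MSW = 30.5757
df = (3, 31)
p-value (upper-tail) = 0.00000
→ bracket: p<0.01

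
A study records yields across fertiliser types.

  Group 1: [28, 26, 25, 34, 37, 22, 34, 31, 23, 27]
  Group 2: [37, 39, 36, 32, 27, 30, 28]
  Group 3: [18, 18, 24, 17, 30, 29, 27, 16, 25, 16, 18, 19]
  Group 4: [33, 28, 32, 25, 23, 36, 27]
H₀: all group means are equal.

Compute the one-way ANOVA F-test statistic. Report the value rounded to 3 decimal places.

test statistic = 8.892

Group means [28.70, 32.71, 21.42, 29.14], grand mean 27.139
SSB = Σnᵢ(x̄ᵢ−x̄)² = 663.003; SSW = ΣΣ(x−x̄ᵢ)² = 795.302
MSB = 663.003/3 = 221.0011; MSW = 795.302/32 = 24.8532
F = MSB/MSW = 8.8923
df = (3, 32)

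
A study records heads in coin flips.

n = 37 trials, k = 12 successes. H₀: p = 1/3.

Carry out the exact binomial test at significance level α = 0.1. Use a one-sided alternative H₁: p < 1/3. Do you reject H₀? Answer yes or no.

Exact binomial: n=37, k=12, p₀=1/3=0.3333
P(X≤12) from Σ C(n,i)·p₀^i·(1−p₀)^(n−i)
p-value (one-sided, H₁ less) = 0.53090
At α=0.1: p ≥ α → fail to reject H₀

reject H₀: no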